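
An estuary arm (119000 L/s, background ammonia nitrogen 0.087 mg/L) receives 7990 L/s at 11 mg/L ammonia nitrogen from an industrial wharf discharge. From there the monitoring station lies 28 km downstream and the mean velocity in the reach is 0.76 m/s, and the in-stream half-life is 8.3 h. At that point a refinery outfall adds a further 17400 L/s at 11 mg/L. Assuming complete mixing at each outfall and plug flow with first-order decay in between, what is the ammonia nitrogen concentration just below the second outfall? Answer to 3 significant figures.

1.62 mg/L

After mixing, C = (119000·0.08700 + 7990·11.00) / 127000 = 98240/127000 = 0.7736 mg/L; combined flow 127000 L/s.
Travel time t = 28·1000 / 0.76 = 36840 s = 10.23 h.
Half-life 8.3 h → k = ln 2 / 8.3 = 0.08351 h⁻¹ = 2.004 d⁻¹.
Decay over the reach: 0.7736·exp(−kt) = 0.7736·0.4254 = 0.3291 mg/L.
At the second outfall, C = (127000·0.3291 + 17400·11.00) / (127000 + 17400) = 1.615 mg/L.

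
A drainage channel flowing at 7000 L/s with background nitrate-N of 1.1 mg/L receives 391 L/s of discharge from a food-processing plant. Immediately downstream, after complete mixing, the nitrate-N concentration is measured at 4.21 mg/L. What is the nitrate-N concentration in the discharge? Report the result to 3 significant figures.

Mass balance: 7000·1.100 + 391.0·Cₑ = 7391·4.210
→ Cₑ = (7391·4.210 − 7000·1.100) / 391.0 = 59.89 mg/L.

59.9 mg/L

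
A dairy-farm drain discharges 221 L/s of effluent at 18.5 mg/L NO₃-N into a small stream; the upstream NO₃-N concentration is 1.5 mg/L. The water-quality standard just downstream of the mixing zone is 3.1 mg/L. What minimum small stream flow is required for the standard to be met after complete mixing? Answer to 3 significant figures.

Set C_mix = 3.1: (Q·1.500 + 221.0·18.50) / (Q + 221.0) = 3.1
→ Q = 221.0·(18.50 − 3.1)/(3.1 − 1.500) = 2127 L/s.

2130 L/s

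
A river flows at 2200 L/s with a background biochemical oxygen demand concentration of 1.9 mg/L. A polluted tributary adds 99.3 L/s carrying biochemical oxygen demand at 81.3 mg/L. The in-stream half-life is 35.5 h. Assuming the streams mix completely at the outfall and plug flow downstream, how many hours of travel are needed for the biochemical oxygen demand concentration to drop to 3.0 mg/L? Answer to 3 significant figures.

Mixed concentration C = ΣQC/ΣQ = (2200·1.900 + 99.30·81.30) / 2299 = 12250/2299 = 5.329 mg/L.
Half-life 35.5 h → k = ln 2 / 35.5 = 0.01953 h⁻¹ = 0.4686 d⁻¹.
5.329·exp(−k·t) = 3.0 → t = ln(5.329/3.0)/k = 105900 s = 29.43 h.

29.4 h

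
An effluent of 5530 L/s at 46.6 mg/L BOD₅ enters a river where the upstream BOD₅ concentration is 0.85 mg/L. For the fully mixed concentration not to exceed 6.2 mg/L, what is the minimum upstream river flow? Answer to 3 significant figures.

41800 L/s

Set C_mix = 6.2: (Q·0.8500 + 5530·46.60) / (Q + 5530) = 6.2
→ Q = 5530·(46.60 − 6.2)/(6.2 − 0.8500) = 41760 L/s.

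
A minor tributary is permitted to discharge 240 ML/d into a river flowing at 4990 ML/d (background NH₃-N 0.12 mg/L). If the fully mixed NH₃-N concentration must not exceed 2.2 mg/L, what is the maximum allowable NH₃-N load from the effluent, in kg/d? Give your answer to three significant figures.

10900 kg/d

Mass balance at the limit: 4990·0.1200 + 240.0·Cₑ = 5230·2.2 → Cₑ = 45.45 mg/L.
240.0 ML/d = 2.778 m³/s. Load = 2.778 m³/s × 45.45 g/m³ × 86 400 s/d = 10910 kg/d.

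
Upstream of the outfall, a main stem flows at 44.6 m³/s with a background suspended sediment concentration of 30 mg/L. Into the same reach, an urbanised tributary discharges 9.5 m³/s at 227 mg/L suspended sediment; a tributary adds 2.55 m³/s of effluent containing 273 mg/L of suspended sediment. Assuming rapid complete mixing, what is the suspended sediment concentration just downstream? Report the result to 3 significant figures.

Mass balance: C = (44.60·30.00 + 9.500·227.0 + 2.550·273.0) / 56.65 = 4191/56.65 = 73.97 mg/L.

74.0 mg/L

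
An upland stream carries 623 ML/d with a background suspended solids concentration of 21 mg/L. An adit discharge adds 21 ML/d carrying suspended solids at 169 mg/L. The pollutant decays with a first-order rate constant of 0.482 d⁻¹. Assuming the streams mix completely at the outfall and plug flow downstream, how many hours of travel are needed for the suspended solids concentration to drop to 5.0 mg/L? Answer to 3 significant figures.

81.8 h

Mixed concentration C = ΣQC/ΣQ = (623.0·21.00 + 21.00·169.0) / 644.0 = 16630/644.0 = 25.83 mg/L.
25.83·exp(−k·t) = 5.0 → t = ln(25.83/5.0)/k = 294300 s = 81.76 h.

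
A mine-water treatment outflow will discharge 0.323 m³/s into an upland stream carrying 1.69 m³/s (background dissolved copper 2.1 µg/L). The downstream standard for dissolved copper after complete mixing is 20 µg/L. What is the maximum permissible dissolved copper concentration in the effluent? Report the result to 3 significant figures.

At the limit, (Qr·Cr + Qe·Cₑ)/(Qr + Qe) = 20:
Cₑ = (2.013·20 − 1.690·2.100) / 0.3230 = 113.7 µg/L.

114 µg/L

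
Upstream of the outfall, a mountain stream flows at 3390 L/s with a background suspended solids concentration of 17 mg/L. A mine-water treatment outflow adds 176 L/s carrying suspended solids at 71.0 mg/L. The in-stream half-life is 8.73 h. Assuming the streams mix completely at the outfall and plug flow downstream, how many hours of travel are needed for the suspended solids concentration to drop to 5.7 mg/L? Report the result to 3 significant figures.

15.6 h

Flow-weighted average: C = (3390·17.00 + 176.0·71.00) / 3566 = 70130/3566 = 19.67 mg/L.
Half-life 8.73 h → k = ln 2 / 8.73 = 0.07940 h⁻¹ = 1.906 d⁻¹.
19.67·exp(−k·t) = 5.7 → t = ln(19.67/5.7)/k = 56150 s = 15.60 h.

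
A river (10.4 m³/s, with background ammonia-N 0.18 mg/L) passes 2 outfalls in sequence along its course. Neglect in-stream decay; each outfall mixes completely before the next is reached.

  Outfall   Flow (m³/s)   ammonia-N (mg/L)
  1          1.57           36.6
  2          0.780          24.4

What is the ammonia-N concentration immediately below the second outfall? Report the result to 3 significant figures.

6.15 mg/L

After outfall 1: Q = 10.40 + 1.570 = 11.97 m³/s; C = (10.40·0.1800 + 1.570·36.60)/11.97 = 4.957 mg/L.
After outfall 2: Q = 11.97 + 0.7800 = 12.75 m³/s; C = (11.97·4.957 + 0.7800·24.40)/12.75 = 6.146 mg/L.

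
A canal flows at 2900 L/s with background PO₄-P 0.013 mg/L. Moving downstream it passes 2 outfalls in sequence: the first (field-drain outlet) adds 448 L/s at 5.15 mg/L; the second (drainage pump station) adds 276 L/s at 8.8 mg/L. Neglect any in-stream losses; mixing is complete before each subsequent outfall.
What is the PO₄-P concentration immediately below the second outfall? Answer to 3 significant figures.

After outfall 1: Q = 2900 + 448.0 = 3348 L/s; C = (2900·0.01300 + 448.0·5.150)/3348 = 0.7004 mg/L.
After outfall 2: Q = 3348 + 276.0 = 3624 L/s; C = (3348·0.7004 + 276.0·8.800)/3624 = 1.317 mg/L.

1.32 mg/L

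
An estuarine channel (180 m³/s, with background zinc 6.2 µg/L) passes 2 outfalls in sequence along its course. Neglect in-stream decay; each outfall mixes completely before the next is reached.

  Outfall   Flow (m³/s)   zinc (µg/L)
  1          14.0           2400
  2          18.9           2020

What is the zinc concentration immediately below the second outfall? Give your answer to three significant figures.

After outfall 1: Q = 180.0 + 14.00 = 194.0 m³/s; C = (180.0·6.200 + 14.00·2400)/194.0 = 178.9 µg/L.
After outfall 2: Q = 194.0 + 18.90 = 212.9 m³/s; C = (194.0·178.9 + 18.90·2020)/212.9 = 342.4 µg/L.

342 µg/L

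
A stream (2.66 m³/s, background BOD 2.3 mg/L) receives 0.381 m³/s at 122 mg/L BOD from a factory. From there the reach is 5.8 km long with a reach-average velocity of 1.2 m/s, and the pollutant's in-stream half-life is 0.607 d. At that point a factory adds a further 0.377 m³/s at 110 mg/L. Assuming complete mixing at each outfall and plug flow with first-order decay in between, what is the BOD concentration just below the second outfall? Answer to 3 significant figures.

26.6 mg/L

Mass balance: C = (2.660·2.300 + 0.3810·122.0) / 3.041 = 52.60/3.041 = 17.30 mg/L; combined flow 3.041 m³/s.
Travel time t = 5.8·1000 / 1.2 = 4833 s = 1.343 h.
Half-life 0.607 d → k = ln 2 / 0.607 = 1.142 d⁻¹.
After decay, C = 17.30 × e^(−kt) = 17.30 × 0.9381 = 16.23 mg/L.
At the second outfall, C = (3.041·16.23 + 0.3770·110.0) / (3.041 + 0.3770) = 26.57 mg/L.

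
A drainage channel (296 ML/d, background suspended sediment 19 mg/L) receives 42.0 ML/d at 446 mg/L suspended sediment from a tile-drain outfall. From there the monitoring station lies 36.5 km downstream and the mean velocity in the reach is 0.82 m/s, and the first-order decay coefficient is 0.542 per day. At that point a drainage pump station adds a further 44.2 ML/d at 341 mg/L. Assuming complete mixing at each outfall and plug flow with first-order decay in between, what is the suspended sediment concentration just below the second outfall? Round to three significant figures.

87.6 mg/L

After mixing, C = (296.0·19.00 + 42.00·446.0) / 338.0 = 24360/338.0 = 72.06 mg/L; combined flow 338.0 ML/d.
Travel time t = 36.5·1000 / 0.82 = 44510 s = 12.36 h.
Applying C = C₀e^(−kt): 72.06 × 0.7564 = 54.50 mg/L.
At the second outfall, C = (338.0·54.50 + 44.20·341.0) / (338.0 + 44.20) = 87.64 mg/L.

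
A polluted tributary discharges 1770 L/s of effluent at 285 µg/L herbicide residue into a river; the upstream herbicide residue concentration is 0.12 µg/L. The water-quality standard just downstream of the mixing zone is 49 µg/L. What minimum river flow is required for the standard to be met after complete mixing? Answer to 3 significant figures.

Set C_mix = 49: (Q·0.1200 + 1770·285.0) / (Q + 1770) = 49
→ Q = 1770·(285.0 − 49)/(49 − 0.1200) = 8546 L/s.

8550 L/s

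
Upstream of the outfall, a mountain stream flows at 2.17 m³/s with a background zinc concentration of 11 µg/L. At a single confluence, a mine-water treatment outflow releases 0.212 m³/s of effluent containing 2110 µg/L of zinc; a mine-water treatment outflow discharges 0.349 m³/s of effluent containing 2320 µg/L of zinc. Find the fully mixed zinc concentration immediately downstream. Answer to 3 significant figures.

469 µg/L

After mixing, C = (2.170·11.00 + 0.2120·2110 + 0.3490·2320) / 2.731 = 1281/2.731 = 469.0 µg/L.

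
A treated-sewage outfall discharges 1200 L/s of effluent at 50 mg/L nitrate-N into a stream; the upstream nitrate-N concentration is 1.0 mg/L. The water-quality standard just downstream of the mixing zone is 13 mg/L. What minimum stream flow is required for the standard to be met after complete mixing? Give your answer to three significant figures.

3700 L/s

Set C_mix = 13: (Q·1.000 + 1200·50.00) / (Q + 1200) = 13
→ Q = 1200·(50.00 − 13)/(13 − 1.000) = 3700 L/s.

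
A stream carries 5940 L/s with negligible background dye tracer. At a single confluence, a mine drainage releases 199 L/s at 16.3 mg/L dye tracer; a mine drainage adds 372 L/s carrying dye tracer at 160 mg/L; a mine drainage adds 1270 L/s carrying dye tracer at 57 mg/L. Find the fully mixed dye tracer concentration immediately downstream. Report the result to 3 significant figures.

Flow-weighted average: C = (5940·0 + 199.0·16.30 + 372.0·160.0 + 1270·57.00) / 7781 = 135200/7781 = 17.37 mg/L.

17.4 mg/L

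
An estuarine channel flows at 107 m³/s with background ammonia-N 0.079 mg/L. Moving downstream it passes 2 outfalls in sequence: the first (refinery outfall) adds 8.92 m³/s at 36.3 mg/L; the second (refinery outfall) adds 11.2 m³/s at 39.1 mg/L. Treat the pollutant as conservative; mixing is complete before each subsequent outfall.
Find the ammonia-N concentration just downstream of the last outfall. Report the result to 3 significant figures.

Outfall 1: combined Q = 115.9 m³/s; C = (107.0·0.07900 + 8.920·36.30)/115.9 = 2.866 mg/L.
Outfall 2: combined Q = 127.1 m³/s; C = (115.9·2.866 + 11.20·39.10)/127.1 = 6.059 mg/L.

6.06 mg/L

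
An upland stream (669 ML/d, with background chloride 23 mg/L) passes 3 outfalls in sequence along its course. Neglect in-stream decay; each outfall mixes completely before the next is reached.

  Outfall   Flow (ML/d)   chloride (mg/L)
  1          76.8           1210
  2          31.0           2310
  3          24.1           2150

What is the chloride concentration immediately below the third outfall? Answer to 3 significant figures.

After outfall 1: Q = 669.0 + 76.80 = 745.8 ML/d; C = (669.0·23.00 + 76.80·1210)/745.8 = 145.2 mg/L.
After outfall 2: Q = 745.8 + 31.00 = 776.8 ML/d; C = (745.8·145.2 + 31.00·2310)/776.8 = 231.6 mg/L.
After outfall 3: Q = 776.8 + 24.10 = 800.9 ML/d; C = (776.8·231.6 + 24.10·2150)/800.9 = 289.3 mg/L.

289 mg/L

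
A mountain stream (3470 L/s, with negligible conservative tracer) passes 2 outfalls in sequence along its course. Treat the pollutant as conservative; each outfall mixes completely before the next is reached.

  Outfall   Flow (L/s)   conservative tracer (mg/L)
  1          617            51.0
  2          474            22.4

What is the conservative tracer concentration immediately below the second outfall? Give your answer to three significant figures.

After outfall 1: Q = 3470 + 617.0 = 4087 L/s; C = (3470·0 + 617.0·51.00)/4087 = 7.699 mg/L.
After outfall 2: Q = 4087 + 474.0 = 4561 L/s; C = (4087·7.699 + 474.0·22.40)/4561 = 9.227 mg/L.

9.23 mg/L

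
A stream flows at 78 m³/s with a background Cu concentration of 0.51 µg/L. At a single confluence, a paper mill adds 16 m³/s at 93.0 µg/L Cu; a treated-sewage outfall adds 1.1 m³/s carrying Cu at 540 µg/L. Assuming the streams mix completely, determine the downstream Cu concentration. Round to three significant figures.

Mass balance: C = (78.00·0.5100 + 16.00·93.00 + 1.100·540.0) / 95.10 = 2122/95.10 = 22.31 µg/L.

22.3 µg/L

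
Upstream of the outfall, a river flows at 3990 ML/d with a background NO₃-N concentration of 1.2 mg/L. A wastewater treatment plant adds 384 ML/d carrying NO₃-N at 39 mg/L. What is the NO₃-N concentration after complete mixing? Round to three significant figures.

After mixing, C = (3990·1.200 + 384.0·39.00) / 4374 = 19760/4374 = 4.519 mg/L.

4.52 mg/L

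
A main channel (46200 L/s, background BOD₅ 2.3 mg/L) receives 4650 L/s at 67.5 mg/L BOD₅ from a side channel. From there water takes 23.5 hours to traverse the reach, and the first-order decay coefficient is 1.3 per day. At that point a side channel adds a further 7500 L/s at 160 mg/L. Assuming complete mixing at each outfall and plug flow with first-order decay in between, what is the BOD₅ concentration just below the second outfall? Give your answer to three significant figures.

After mixing, C = (46200·2.300 + 4650·67.50) / 50850 = 420100/50850 = 8.262 mg/L; combined flow 50850 L/s.
Applying C = C₀e^(−kt): 8.262 × 0.2800 = 2.314 mg/L.
Second outfall: C = (50850·2.314 + 7500·160.0)/58350 = 22.58 mg/L.

22.6 mg/L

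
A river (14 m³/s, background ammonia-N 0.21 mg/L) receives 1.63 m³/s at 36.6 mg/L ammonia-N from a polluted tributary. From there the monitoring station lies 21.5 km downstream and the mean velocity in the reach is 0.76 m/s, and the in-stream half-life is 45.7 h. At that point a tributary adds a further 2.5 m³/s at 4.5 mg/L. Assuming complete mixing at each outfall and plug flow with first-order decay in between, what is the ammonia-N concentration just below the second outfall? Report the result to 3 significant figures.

Flow-weighted average: C = (14.00·0.2100 + 1.630·36.60) / 15.63 = 62.60/15.63 = 4.005 mg/L; combined flow 15.63 m³/s.
Travel time t = 21.5·1000 / 0.76 = 28290 s = 7.858 h.
Half-life 45.7 h → k = ln 2 / 45.7 = 0.01517 h⁻¹ = 0.3640 d⁻¹.
Decay over the reach: 4.005·exp(−kt) = 4.005·0.8876 = 3.555 mg/L.
Second outfall: C = (15.63·3.555 + 2.500·4.500)/18.13 = 3.685 mg/L.

3.69 mg/L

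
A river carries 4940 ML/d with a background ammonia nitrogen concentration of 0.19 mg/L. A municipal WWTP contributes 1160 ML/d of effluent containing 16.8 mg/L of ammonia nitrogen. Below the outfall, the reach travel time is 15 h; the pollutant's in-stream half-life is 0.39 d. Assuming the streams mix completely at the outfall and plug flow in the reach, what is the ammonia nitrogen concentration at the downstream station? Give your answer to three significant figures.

Mixed concentration C = ΣQC/ΣQ = (4940·0.1900 + 1160·16.80) / 6100 = 20430/6100 = 3.349 mg/L.
Half-life 0.39 d → k = ln 2 / 0.39 = 1.777 d⁻¹.
Decay over the reach: 3.349·exp(−kt) = 3.349·0.3293 = 1.103 mg/L.

1.10 mg/L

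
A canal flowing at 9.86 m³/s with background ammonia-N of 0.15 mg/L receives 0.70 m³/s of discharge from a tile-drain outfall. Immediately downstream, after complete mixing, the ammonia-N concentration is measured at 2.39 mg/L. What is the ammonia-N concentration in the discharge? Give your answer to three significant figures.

33.9 mg/L

Mass balance: 9.860·0.1500 + 0.7000·Cₑ = 10.56·2.390
→ Cₑ = (10.56·2.390 − 9.860·0.1500) / 0.7000 = 33.94 mg/L.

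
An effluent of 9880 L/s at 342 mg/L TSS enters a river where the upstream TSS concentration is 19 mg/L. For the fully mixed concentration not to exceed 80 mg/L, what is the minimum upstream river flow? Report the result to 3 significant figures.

42400 L/s

Set C_mix = 80: (Q·19.00 + 9880·342.0) / (Q + 9880) = 80
→ Q = 9880·(342.0 − 80)/(80 − 19.00) = 42440 L/s.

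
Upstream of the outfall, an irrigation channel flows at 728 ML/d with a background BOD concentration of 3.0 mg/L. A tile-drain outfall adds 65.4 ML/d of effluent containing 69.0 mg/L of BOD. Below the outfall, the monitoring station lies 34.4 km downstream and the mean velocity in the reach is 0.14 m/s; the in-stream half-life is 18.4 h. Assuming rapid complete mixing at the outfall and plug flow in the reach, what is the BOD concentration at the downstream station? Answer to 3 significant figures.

0.645 mg/L

Conservation of mass: C = (728.0·3.000 + 65.40·69.00) / 793.4 = 6697/793.4 = 8.440 mg/L.
Travel time t = 34.4·1000 / 0.14 = 245700 s = 68.25 h.
Half-life 18.4 h → k = ln 2 / 18.4 = 0.03767 h⁻¹ = 0.9041 d⁻¹.
Applying C = C₀e^(−kt): 8.440 × 0.07644 = 0.6452 mg/L.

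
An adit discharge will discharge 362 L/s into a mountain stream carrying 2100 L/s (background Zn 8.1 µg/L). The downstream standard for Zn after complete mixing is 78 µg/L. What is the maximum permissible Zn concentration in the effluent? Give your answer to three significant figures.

At the limit, (Qr·Cr + Qe·Cₑ)/(Qr + Qe) = 78:
Cₑ = (2462·78 − 2100·8.100) / 362.0 = 483.5 µg/L.

483 µg/L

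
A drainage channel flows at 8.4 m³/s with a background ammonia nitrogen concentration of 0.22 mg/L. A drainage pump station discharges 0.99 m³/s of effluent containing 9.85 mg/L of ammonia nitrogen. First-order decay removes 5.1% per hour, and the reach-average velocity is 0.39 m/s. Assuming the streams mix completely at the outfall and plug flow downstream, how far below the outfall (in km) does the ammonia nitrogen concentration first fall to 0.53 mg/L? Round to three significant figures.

After mixing, C = (8.400·0.2200 + 0.9900·9.850) / 9.390 = 11.60/9.390 = 1.235 mg/L.
5.1%/h lost → k = −ln(1 − 0.051) = 0.05235 h⁻¹.
Set 1.235·exp(−k·t) = 0.53 → t = ln(1.235/0.53)/k = 58190 s = 16.17 h.
Distance = v·t = 0.39·58190 = 22700 m = 22.70 km.

22.7 km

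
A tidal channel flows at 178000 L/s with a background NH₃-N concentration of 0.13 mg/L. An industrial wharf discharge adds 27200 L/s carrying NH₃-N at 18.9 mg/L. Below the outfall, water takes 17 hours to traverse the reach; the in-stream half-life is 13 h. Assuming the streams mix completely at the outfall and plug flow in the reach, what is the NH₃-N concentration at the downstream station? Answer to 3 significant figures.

Conservation of mass: C = (178000·0.1300 + 27200·18.90) / 205200 = 537200/205200 = 2.618 mg/L.
Half-life 13 h → k = ln 2 / 13 = 0.05332 h⁻¹ = 1.280 d⁻¹.
First-order decay: C = 2.618·exp(−k·t) = 2.618·0.4040 = 1.058 mg/L.

1.06 mg/L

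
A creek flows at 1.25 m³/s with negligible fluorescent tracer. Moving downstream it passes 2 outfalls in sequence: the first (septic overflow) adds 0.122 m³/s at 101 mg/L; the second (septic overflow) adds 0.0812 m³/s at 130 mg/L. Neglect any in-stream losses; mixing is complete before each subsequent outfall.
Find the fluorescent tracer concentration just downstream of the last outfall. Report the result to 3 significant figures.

15.7 mg/L

Below outfall 1: Q → 1.372 m³/s, C = (1.250·0 + 0.1220·101.0)/1.372 = 8.981 mg/L.
Below outfall 2: Q → 1.453 m³/s, C = (1.372·8.981 + 0.08120·130.0)/1.453 = 15.74 mg/L.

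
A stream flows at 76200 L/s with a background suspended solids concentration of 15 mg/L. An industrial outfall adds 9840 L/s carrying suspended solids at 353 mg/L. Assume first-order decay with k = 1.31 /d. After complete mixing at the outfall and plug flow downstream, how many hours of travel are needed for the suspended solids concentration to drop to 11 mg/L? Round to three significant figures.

29.0 h

After mixing, C = (76200·15.00 + 9840·353.0) / 86040 = 4617000/86040 = 53.66 mg/L.
53.66·exp(−k·t) = 11 → t = ln(53.66/11)/k = 104500 s = 29.03 h.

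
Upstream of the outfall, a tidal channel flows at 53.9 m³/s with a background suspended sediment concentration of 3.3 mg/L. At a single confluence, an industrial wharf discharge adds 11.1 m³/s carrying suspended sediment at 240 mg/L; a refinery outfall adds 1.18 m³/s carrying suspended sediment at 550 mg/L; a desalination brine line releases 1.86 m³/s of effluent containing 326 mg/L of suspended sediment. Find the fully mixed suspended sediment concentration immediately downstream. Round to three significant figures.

Mixed concentration C = ΣQC/ΣQ = (53.90·3.300 + 11.10·240.0 + 1.180·550.0 + 1.860·326.0) / 68.04 = 4097/68.04 = 60.22 mg/L.

60.2 mg/L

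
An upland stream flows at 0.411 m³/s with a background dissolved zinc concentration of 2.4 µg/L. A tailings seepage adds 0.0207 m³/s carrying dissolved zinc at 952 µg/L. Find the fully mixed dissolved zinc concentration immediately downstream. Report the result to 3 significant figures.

47.9 µg/L

Conservation of mass: C = (0.4110·2.400 + 0.02070·952.0) / 0.4317 = 20.69/0.4317 = 47.93 µg/L.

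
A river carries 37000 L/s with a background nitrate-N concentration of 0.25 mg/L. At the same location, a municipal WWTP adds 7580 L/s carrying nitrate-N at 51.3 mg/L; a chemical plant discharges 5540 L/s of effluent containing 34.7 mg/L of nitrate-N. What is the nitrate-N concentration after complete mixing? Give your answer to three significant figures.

11.8 mg/L

Flow-weighted average: C = (37000·0.2500 + 7580·51.30 + 5540·34.70) / 50120 = 590300/50120 = 11.78 mg/L.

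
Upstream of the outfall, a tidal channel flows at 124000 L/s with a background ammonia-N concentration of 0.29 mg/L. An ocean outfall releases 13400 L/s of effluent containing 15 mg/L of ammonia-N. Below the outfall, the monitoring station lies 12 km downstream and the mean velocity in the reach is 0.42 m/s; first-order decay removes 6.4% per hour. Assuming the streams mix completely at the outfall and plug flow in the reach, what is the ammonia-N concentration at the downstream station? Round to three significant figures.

Conservation of mass: C = (124000·0.2900 + 13400·15.00) / 137400 = 237000/137400 = 1.725 mg/L.
Travel time t = 12·1000 / 0.42 = 28570 s = 7.937 h.
6.4%/h lost → k = −ln(1 − 0.064) = 0.06614 h⁻¹.
After decay, C = 1.725 × e^(−kt) = 1.725 × 0.5916 = 1.020 mg/L.

1.02 mg/L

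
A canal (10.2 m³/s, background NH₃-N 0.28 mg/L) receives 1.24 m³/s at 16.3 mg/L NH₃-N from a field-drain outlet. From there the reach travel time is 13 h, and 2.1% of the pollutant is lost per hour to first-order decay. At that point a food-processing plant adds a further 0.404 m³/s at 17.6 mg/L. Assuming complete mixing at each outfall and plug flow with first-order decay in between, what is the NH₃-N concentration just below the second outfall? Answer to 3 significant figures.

Conservation of mass: C = (10.20·0.2800 + 1.240·16.30) / 11.44 = 23.07/11.44 = 2.016 mg/L; combined flow 11.44 m³/s.
2.1%/h lost → k = −ln(1 − 0.021) = 0.02122 h⁻¹.
After decay, C = 2.016 × e^(−kt) = 2.016 × 0.7589 = 1.530 mg/L.
Second outfall: C = (11.44·1.530 + 0.4040·17.60)/11.84 = 2.078 mg/L.

2.08 mg/L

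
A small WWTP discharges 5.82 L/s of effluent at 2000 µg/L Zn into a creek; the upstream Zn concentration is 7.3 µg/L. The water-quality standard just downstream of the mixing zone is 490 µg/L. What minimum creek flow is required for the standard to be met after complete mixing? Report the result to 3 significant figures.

18.2 L/s

Set C_mix = 490: (Q·7.300 + 5.820·2000) / (Q + 5.820) = 490
→ Q = 5.820·(2000 − 490)/(490 − 7.300) = 18.21 L/s.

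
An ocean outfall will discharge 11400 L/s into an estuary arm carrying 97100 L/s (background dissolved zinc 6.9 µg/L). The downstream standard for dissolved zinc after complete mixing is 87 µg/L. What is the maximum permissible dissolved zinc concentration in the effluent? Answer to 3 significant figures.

At the limit, (Qr·Cr + Qe·Cₑ)/(Qr + Qe) = 87:
Cₑ = (108500·87 − 97100·6.900) / 11400 = 769.3 µg/L.

769 µg/L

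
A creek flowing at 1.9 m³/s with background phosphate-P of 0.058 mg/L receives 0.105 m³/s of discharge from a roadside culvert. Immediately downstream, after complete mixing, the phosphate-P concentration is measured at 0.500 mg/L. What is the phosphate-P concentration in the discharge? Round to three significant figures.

8.50 mg/L

Mass balance: 1.900·0.05800 + 0.1050·Cₑ = 2.005·0.5000
→ Cₑ = (2.005·0.5000 − 1.900·0.05800) / 0.1050 = 8.498 mg/L.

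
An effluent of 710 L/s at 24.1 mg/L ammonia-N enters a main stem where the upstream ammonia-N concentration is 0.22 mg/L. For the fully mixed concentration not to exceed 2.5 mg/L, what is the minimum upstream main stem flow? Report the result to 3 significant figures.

Set C_mix = 2.5: (Q·0.2200 + 710.0·24.10) / (Q + 710.0) = 2.5
→ Q = 710.0·(24.10 − 2.5)/(2.5 − 0.2200) = 6726 L/s.

6730 L/s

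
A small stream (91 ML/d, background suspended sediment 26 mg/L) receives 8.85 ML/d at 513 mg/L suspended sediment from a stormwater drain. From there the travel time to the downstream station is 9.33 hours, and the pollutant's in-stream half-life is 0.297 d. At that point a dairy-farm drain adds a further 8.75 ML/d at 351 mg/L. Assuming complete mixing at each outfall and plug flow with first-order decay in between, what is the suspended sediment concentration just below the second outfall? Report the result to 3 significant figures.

53.9 mg/L

After mixing, C = (91.00·26.00 + 8.850·513.0) / 99.85 = 6906/99.85 = 69.16 mg/L; combined flow 99.85 ML/d.
Half-life 0.297 d → k = ln 2 / 0.297 = 2.334 d⁻¹.
Applying C = C₀e^(−kt): 69.16 × 0.4036 = 27.92 mg/L.
Second outfall: C = (99.85·27.92 + 8.750·351.0)/108.6 = 53.95 mg/L.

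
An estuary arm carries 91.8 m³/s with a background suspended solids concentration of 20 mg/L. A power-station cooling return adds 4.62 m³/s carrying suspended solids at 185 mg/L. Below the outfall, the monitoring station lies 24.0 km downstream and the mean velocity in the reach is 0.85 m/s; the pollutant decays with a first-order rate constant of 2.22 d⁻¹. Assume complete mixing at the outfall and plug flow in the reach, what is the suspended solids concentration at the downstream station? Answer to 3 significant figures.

Mass balance: C = (91.80·20.00 + 4.620·185.0) / 96.42 = 2691/96.42 = 27.91 mg/L.
Travel time t = 24.0·1000 / 0.85 = 28240 s = 7.843 h.
First-order decay: C = 27.91·exp(−k·t) = 27.91·0.4841 = 13.51 mg/L.

13.5 mg/L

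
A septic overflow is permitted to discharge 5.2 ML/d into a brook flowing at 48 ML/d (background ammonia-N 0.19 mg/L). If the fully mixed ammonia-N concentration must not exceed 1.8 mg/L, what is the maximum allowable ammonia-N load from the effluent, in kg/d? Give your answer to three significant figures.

Mass balance at the limit: 48.00·0.1900 + 5.200·Cₑ = 53.20·1.8 → Cₑ = 16.66 mg/L.
5.200 ML/d = 0.06019 m³/s. Load = 0.06019 m³/s × 16.66 g/m³ × 86 400 s/d = 86.64 kg/d.

86.6 kg/d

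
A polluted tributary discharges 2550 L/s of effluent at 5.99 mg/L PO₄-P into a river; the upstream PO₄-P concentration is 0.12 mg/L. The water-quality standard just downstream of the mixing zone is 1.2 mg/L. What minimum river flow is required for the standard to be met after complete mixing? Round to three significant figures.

Set C_mix = 1.2: (Q·0.1200 + 2550·5.990) / (Q + 2550) = 1.2
→ Q = 2550·(5.990 − 1.2)/(1.2 − 0.1200) = 11310 L/s.

11300 L/s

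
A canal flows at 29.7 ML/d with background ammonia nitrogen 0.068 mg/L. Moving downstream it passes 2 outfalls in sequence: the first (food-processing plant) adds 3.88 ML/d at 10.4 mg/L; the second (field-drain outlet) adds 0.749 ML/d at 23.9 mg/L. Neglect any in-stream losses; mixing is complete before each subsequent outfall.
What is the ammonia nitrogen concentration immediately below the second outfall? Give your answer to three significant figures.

1.76 mg/L

After outfall 1: Q = 29.70 + 3.880 = 33.58 ML/d; C = (29.70·0.06800 + 3.880·10.40)/33.58 = 1.262 mg/L.
After outfall 2: Q = 33.58 + 0.7490 = 34.33 ML/d; C = (33.58·1.262 + 0.7490·23.90)/34.33 = 1.756 mg/L.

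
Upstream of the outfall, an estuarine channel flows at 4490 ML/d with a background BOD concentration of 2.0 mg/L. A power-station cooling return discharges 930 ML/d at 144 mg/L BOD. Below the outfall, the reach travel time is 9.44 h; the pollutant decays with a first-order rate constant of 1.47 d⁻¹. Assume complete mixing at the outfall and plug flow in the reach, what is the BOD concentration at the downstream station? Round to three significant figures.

14.8 mg/L

Conservation of mass: C = (4490·2.000 + 930.0·144.0) / 5420 = 142900/5420 = 26.37 mg/L.
Decay over the reach: 26.37·exp(−kt) = 26.37·0.5609 = 14.79 mg/L.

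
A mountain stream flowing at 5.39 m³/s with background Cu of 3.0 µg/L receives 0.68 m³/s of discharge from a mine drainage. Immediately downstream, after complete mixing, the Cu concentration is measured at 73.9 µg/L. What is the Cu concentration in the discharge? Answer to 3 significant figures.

636 µg/L

Mass balance: 5.390·3.000 + 0.6800·Cₑ = 6.070·73.90
→ Cₑ = (6.070·73.90 − 5.390·3.000) / 0.6800 = 635.9 µg/L.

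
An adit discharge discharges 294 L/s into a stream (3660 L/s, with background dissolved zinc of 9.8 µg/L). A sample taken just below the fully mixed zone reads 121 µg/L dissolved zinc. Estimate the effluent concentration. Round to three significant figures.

Mass balance: 3660·9.800 + 294.0·Cₑ = 3954·121.0
→ Cₑ = (3954·121.0 − 3660·9.800) / 294.0 = 1505 µg/L.

1510 µg/L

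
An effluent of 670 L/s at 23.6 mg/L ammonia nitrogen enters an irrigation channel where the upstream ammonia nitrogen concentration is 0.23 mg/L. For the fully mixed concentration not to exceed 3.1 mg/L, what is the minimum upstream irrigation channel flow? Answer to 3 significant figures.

4790 L/s

Set C_mix = 3.1: (Q·0.2300 + 670.0·23.60) / (Q + 670.0) = 3.1
→ Q = 670.0·(23.60 − 3.1)/(3.1 − 0.2300) = 4786 L/s.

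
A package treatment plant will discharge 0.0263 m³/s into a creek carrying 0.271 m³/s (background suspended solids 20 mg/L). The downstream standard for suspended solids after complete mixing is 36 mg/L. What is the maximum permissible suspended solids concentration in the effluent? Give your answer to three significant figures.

At the limit, (Qr·Cr + Qe·Cₑ)/(Qr + Qe) = 36:
Cₑ = (0.2973·36 − 0.2710·20.00) / 0.02630 = 200.9 mg/L.

201 mg/L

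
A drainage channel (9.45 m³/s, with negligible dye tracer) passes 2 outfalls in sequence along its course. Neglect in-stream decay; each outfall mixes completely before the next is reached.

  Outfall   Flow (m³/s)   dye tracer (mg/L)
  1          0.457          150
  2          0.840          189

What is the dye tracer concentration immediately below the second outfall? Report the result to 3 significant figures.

Below outfall 1: Q → 9.907 m³/s, C = (9.450·0 + 0.4570·150.0)/9.907 = 6.919 mg/L.
Below outfall 2: Q → 10.75 m³/s, C = (9.907·6.919 + 0.8400·189.0)/10.75 = 21.15 mg/L.

21.2 mg/L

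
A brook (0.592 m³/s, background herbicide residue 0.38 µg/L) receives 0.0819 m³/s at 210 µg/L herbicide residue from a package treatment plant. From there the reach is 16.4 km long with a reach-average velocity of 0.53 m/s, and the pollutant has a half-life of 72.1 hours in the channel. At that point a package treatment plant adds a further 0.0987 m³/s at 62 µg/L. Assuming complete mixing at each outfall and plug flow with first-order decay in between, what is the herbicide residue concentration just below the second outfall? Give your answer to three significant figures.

28.7 µg/L

Mixed concentration C = ΣQC/ΣQ = (0.5920·0.3800 + 0.08190·210.0) / 0.6739 = 17.42/0.6739 = 25.86 µg/L; combined flow 0.6739 m³/s.
Travel time t = 16.4·1000 / 0.53 = 30940 s = 8.595 h.
Half-life 72.1 h → k = ln 2 / 72.1 = 0.009614 h⁻¹ = 0.2307 d⁻¹.
After decay, C = 25.86 × e^(−kt) = 25.86 × 0.9207 = 23.80 µg/L.
Second outfall: C = (0.6739·23.80 + 0.09870·62.00)/0.7726 = 28.68 µg/L.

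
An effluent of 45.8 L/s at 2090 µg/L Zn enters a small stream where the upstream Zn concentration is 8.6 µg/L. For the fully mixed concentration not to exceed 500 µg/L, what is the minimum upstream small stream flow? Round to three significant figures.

148 L/s

Set C_mix = 500: (Q·8.600 + 45.80·2090) / (Q + 45.80) = 500
→ Q = 45.80·(2090 − 500)/(500 − 8.600) = 148.2 L/s.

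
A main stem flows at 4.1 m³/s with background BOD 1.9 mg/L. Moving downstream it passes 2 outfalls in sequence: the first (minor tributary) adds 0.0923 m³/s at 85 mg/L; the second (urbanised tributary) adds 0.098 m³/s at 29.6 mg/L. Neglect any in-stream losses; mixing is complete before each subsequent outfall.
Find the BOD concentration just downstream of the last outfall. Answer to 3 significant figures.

4.32 mg/L

Below outfall 1: Q → 4.192 m³/s, C = (4.100·1.900 + 0.09230·85.00)/4.192 = 3.730 mg/L.
Below outfall 2: Q → 4.290 m³/s, C = (4.192·3.730 + 0.09800·29.60)/4.290 = 4.321 mg/L.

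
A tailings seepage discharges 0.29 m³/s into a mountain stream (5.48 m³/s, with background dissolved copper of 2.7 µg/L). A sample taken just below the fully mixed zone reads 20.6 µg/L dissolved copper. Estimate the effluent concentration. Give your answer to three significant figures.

Mass balance: 5.480·2.700 + 0.2900·Cₑ = 5.770·20.60
→ Cₑ = (5.770·20.60 − 5.480·2.700) / 0.2900 = 358.8 µg/L.

359 µg/L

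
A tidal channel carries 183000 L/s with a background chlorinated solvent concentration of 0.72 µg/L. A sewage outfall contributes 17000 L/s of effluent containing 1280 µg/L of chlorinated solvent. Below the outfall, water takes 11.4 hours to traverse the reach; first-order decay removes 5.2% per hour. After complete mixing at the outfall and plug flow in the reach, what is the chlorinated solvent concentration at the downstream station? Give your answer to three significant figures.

59.5 µg/L

Flow-weighted average: C = (183000·0.7200 + 17000·1280) / 200000 = 21890000/200000 = 109.5 µg/L.
5.2%/h lost → k = −ln(1 − 0.052) = 0.05340 h⁻¹.
After decay, C = 109.5 × e^(−kt) = 109.5 × 0.5440 = 59.55 µg/L.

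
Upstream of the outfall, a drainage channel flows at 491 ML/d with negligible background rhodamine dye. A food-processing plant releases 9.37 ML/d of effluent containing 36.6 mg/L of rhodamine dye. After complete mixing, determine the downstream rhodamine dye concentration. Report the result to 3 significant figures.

0.685 mg/L

Mixed concentration C = ΣQC/ΣQ = (491.0·0 + 9.370·36.60) / 500.4 = 342.9/500.4 = 0.6854 mg/L.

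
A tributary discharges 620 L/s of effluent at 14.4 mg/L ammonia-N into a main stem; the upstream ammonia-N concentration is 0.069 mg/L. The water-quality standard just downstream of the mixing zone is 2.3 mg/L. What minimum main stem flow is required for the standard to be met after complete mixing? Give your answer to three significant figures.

Set C_mix = 2.3: (Q·0.06900 + 620.0·14.40) / (Q + 620.0) = 2.3
→ Q = 620.0·(14.40 − 2.3)/(2.3 − 0.06900) = 3363 L/s.

3360 L/s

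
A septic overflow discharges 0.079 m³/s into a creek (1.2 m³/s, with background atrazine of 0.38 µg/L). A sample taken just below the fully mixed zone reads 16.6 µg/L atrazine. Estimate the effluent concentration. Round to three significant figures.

263 µg/L

Mass balance: 1.200·0.3800 + 0.07900·Cₑ = 1.279·16.60
→ Cₑ = (1.279·16.60 − 1.200·0.3800) / 0.07900 = 263.0 µg/L.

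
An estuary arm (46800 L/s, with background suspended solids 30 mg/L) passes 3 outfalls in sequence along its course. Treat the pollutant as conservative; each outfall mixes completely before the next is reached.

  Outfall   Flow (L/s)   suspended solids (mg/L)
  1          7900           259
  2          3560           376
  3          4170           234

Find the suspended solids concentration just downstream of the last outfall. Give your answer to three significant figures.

Outfall 1: combined Q = 54700 L/s; C = (46800·30.00 + 7900·259.0)/54700 = 63.07 mg/L.
Outfall 2: combined Q = 58260 L/s; C = (54700·63.07 + 3560·376.0)/58260 = 82.19 mg/L.
Outfall 3: combined Q = 62430 L/s; C = (58260·82.19 + 4170·234.0)/62430 = 92.33 mg/L.

92.3 mg/L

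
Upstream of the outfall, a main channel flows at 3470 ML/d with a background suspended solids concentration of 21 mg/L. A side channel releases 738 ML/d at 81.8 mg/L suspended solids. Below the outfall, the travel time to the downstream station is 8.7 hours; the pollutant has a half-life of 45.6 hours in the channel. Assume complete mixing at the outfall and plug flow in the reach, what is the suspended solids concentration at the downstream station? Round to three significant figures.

27.7 mg/L

After mixing, C = (3470·21.00 + 738.0·81.80) / 4208 = 133200/4208 = 31.66 mg/L.
Half-life 45.6 h → k = ln 2 / 45.6 = 0.01520 h⁻¹ = 0.3648 d⁻¹.
Decay over the reach: 31.66·exp(−kt) = 31.66·0.8761 = 27.74 mg/L.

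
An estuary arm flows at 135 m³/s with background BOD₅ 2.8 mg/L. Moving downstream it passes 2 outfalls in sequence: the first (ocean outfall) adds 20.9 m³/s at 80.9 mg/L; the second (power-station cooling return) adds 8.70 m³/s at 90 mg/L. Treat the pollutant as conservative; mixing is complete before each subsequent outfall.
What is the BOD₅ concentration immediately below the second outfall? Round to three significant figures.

17.3 mg/L

Below outfall 1: Q → 155.9 m³/s, C = (135.0·2.800 + 20.90·80.90)/155.9 = 13.27 mg/L.
Below outfall 2: Q → 164.6 m³/s, C = (155.9·13.27 + 8.700·90.00)/164.6 = 17.33 mg/L.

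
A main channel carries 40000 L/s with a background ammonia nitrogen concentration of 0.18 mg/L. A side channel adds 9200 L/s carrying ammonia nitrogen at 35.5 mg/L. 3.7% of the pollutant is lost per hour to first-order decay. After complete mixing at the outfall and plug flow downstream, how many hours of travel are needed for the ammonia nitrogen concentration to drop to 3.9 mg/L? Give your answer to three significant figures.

14.7 h

Mass balance: C = (40000·0.1800 + 9200·35.50) / 49200 = 333800/49200 = 6.785 mg/L.
3.7%/h lost → k = −ln(1 − 0.037) = 0.03770 h⁻¹.
6.785·exp(−k·t) = 3.9 → t = ln(6.785/3.9)/k = 52870 s = 14.69 h.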